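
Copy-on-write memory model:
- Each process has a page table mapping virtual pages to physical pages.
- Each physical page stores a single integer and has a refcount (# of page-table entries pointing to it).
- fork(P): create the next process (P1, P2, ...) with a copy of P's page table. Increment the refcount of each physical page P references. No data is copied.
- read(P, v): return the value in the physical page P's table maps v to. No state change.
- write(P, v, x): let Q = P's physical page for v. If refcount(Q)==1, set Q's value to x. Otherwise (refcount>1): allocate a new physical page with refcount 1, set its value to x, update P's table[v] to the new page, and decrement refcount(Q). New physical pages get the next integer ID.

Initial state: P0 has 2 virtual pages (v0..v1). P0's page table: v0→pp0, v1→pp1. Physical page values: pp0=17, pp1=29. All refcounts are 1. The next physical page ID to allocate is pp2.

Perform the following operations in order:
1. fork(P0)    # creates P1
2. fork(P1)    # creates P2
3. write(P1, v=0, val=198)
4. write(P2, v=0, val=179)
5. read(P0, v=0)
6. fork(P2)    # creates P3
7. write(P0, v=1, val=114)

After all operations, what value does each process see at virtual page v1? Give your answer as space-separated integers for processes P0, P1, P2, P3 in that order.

Op 1: fork(P0) -> P1. 2 ppages; refcounts: pp0:2 pp1:2
Op 2: fork(P1) -> P2. 2 ppages; refcounts: pp0:3 pp1:3
Op 3: write(P1, v0, 198). refcount(pp0)=3>1 -> COPY to pp2. 3 ppages; refcounts: pp0:2 pp1:3 pp2:1
Op 4: write(P2, v0, 179). refcount(pp0)=2>1 -> COPY to pp3. 4 ppages; refcounts: pp0:1 pp1:3 pp2:1 pp3:1
Op 5: read(P0, v0) -> 17. No state change.
Op 6: fork(P2) -> P3. 4 ppages; refcounts: pp0:1 pp1:4 pp2:1 pp3:2
Op 7: write(P0, v1, 114). refcount(pp1)=4>1 -> COPY to pp4. 5 ppages; refcounts: pp0:1 pp1:3 pp2:1 pp3:2 pp4:1
P0: v1 -> pp4 = 114
P1: v1 -> pp1 = 29
P2: v1 -> pp1 = 29
P3: v1 -> pp1 = 29

Answer: 114 29 29 29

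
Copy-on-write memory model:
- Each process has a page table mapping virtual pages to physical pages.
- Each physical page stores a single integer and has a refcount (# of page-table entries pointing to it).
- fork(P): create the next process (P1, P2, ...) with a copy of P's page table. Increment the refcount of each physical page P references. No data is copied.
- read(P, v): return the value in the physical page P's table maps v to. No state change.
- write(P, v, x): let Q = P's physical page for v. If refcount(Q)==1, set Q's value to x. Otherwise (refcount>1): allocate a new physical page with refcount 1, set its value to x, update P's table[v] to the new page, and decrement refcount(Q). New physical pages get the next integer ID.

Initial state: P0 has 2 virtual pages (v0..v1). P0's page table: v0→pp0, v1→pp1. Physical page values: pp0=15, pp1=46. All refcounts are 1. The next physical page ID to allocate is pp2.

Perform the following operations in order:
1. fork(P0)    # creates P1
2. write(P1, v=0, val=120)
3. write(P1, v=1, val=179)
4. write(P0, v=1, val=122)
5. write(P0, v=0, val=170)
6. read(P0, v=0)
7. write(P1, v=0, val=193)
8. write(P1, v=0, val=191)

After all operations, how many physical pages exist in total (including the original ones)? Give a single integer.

Answer: 4

Derivation:
Op 1: fork(P0) -> P1. 2 ppages; refcounts: pp0:2 pp1:2
Op 2: write(P1, v0, 120). refcount(pp0)=2>1 -> COPY to pp2. 3 ppages; refcounts: pp0:1 pp1:2 pp2:1
Op 3: write(P1, v1, 179). refcount(pp1)=2>1 -> COPY to pp3. 4 ppages; refcounts: pp0:1 pp1:1 pp2:1 pp3:1
Op 4: write(P0, v1, 122). refcount(pp1)=1 -> write in place. 4 ppages; refcounts: pp0:1 pp1:1 pp2:1 pp3:1
Op 5: write(P0, v0, 170). refcount(pp0)=1 -> write in place. 4 ppages; refcounts: pp0:1 pp1:1 pp2:1 pp3:1
Op 6: read(P0, v0) -> 170. No state change.
Op 7: write(P1, v0, 193). refcount(pp2)=1 -> write in place. 4 ppages; refcounts: pp0:1 pp1:1 pp2:1 pp3:1
Op 8: write(P1, v0, 191). refcount(pp2)=1 -> write in place. 4 ppages; refcounts: pp0:1 pp1:1 pp2:1 pp3:1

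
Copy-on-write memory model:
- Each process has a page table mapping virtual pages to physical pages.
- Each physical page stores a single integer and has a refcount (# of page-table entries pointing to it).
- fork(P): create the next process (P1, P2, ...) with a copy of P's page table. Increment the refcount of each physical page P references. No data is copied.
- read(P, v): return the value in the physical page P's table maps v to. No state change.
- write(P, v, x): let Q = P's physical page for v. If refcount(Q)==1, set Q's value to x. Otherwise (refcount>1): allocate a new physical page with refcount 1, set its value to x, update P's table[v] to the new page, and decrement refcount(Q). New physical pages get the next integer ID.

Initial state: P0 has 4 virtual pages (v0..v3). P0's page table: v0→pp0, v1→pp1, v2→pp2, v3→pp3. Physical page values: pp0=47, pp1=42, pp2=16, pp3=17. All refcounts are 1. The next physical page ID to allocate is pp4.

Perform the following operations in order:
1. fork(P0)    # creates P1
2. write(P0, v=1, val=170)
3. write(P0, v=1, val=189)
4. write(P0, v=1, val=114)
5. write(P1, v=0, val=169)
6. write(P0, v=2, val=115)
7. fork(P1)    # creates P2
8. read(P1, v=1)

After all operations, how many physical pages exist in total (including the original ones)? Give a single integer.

Answer: 7

Derivation:
Op 1: fork(P0) -> P1. 4 ppages; refcounts: pp0:2 pp1:2 pp2:2 pp3:2
Op 2: write(P0, v1, 170). refcount(pp1)=2>1 -> COPY to pp4. 5 ppages; refcounts: pp0:2 pp1:1 pp2:2 pp3:2 pp4:1
Op 3: write(P0, v1, 189). refcount(pp4)=1 -> write in place. 5 ppages; refcounts: pp0:2 pp1:1 pp2:2 pp3:2 pp4:1
Op 4: write(P0, v1, 114). refcount(pp4)=1 -> write in place. 5 ppages; refcounts: pp0:2 pp1:1 pp2:2 pp3:2 pp4:1
Op 5: write(P1, v0, 169). refcount(pp0)=2>1 -> COPY to pp5. 6 ppages; refcounts: pp0:1 pp1:1 pp2:2 pp3:2 pp4:1 pp5:1
Op 6: write(P0, v2, 115). refcount(pp2)=2>1 -> COPY to pp6. 7 ppages; refcounts: pp0:1 pp1:1 pp2:1 pp3:2 pp4:1 pp5:1 pp6:1
Op 7: fork(P1) -> P2. 7 ppages; refcounts: pp0:1 pp1:2 pp2:2 pp3:3 pp4:1 pp5:2 pp6:1
Op 8: read(P1, v1) -> 42. No state change.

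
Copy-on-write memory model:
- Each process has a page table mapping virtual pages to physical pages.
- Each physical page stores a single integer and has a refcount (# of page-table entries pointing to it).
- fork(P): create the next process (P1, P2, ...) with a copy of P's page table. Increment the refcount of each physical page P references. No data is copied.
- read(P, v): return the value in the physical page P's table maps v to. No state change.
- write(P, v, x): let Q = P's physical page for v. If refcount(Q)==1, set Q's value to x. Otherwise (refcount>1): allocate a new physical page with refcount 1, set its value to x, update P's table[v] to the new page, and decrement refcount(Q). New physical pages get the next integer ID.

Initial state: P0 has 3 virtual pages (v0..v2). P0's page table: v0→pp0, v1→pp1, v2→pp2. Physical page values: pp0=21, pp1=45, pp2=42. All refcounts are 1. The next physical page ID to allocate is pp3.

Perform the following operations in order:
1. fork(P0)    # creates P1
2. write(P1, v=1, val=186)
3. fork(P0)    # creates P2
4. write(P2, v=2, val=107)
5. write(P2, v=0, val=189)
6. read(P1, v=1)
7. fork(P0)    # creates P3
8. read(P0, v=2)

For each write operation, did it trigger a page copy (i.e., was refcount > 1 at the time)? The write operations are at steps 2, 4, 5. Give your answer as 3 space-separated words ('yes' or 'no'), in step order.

Op 1: fork(P0) -> P1. 3 ppages; refcounts: pp0:2 pp1:2 pp2:2
Op 2: write(P1, v1, 186). refcount(pp1)=2>1 -> COPY to pp3. 4 ppages; refcounts: pp0:2 pp1:1 pp2:2 pp3:1
Op 3: fork(P0) -> P2. 4 ppages; refcounts: pp0:3 pp1:2 pp2:3 pp3:1
Op 4: write(P2, v2, 107). refcount(pp2)=3>1 -> COPY to pp4. 5 ppages; refcounts: pp0:3 pp1:2 pp2:2 pp3:1 pp4:1
Op 5: write(P2, v0, 189). refcount(pp0)=3>1 -> COPY to pp5. 6 ppages; refcounts: pp0:2 pp1:2 pp2:2 pp3:1 pp4:1 pp5:1
Op 6: read(P1, v1) -> 186. No state change.
Op 7: fork(P0) -> P3. 6 ppages; refcounts: pp0:3 pp1:3 pp2:3 pp3:1 pp4:1 pp5:1
Op 8: read(P0, v2) -> 42. No state change.

yes yes yes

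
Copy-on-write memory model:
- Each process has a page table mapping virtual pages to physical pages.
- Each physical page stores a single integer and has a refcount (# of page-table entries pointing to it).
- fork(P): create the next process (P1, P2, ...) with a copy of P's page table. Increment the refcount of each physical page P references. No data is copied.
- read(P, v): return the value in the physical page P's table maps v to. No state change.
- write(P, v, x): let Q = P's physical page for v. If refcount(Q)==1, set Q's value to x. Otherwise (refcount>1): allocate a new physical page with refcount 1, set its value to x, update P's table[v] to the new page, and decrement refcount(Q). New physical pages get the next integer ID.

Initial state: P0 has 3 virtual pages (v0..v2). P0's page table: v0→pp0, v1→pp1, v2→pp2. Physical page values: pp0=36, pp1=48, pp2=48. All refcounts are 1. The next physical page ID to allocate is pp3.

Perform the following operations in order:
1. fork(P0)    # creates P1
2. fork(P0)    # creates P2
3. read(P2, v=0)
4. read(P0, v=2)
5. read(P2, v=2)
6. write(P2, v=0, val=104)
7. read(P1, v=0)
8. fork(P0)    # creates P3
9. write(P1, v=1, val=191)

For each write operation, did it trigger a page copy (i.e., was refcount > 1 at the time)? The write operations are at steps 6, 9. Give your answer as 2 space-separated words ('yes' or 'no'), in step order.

Op 1: fork(P0) -> P1. 3 ppages; refcounts: pp0:2 pp1:2 pp2:2
Op 2: fork(P0) -> P2. 3 ppages; refcounts: pp0:3 pp1:3 pp2:3
Op 3: read(P2, v0) -> 36. No state change.
Op 4: read(P0, v2) -> 48. No state change.
Op 5: read(P2, v2) -> 48. No state change.
Op 6: write(P2, v0, 104). refcount(pp0)=3>1 -> COPY to pp3. 4 ppages; refcounts: pp0:2 pp1:3 pp2:3 pp3:1
Op 7: read(P1, v0) -> 36. No state change.
Op 8: fork(P0) -> P3. 4 ppages; refcounts: pp0:3 pp1:4 pp2:4 pp3:1
Op 9: write(P1, v1, 191). refcount(pp1)=4>1 -> COPY to pp4. 5 ppages; refcounts: pp0:3 pp1:3 pp2:4 pp3:1 pp4:1

yes yes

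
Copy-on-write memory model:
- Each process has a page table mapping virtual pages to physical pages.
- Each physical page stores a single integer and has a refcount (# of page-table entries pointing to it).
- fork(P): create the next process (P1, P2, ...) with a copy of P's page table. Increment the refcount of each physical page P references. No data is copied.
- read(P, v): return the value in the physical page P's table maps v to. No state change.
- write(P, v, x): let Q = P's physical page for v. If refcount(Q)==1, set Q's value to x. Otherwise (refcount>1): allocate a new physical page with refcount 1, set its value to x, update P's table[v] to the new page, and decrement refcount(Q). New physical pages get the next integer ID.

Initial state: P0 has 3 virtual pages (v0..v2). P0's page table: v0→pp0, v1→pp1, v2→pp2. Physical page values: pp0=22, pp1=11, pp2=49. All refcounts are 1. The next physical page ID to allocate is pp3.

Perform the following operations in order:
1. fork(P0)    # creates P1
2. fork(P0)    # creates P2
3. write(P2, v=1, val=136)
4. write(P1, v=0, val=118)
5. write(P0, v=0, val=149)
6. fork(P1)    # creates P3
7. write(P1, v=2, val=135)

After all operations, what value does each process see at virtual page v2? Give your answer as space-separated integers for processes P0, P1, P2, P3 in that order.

Answer: 49 135 49 49

Derivation:
Op 1: fork(P0) -> P1. 3 ppages; refcounts: pp0:2 pp1:2 pp2:2
Op 2: fork(P0) -> P2. 3 ppages; refcounts: pp0:3 pp1:3 pp2:3
Op 3: write(P2, v1, 136). refcount(pp1)=3>1 -> COPY to pp3. 4 ppages; refcounts: pp0:3 pp1:2 pp2:3 pp3:1
Op 4: write(P1, v0, 118). refcount(pp0)=3>1 -> COPY to pp4. 5 ppages; refcounts: pp0:2 pp1:2 pp2:3 pp3:1 pp4:1
Op 5: write(P0, v0, 149). refcount(pp0)=2>1 -> COPY to pp5. 6 ppages; refcounts: pp0:1 pp1:2 pp2:3 pp3:1 pp4:1 pp5:1
Op 6: fork(P1) -> P3. 6 ppages; refcounts: pp0:1 pp1:3 pp2:4 pp3:1 pp4:2 pp5:1
Op 7: write(P1, v2, 135). refcount(pp2)=4>1 -> COPY to pp6. 7 ppages; refcounts: pp0:1 pp1:3 pp2:3 pp3:1 pp4:2 pp5:1 pp6:1
P0: v2 -> pp2 = 49
P1: v2 -> pp6 = 135
P2: v2 -> pp2 = 49
P3: v2 -> pp2 = 49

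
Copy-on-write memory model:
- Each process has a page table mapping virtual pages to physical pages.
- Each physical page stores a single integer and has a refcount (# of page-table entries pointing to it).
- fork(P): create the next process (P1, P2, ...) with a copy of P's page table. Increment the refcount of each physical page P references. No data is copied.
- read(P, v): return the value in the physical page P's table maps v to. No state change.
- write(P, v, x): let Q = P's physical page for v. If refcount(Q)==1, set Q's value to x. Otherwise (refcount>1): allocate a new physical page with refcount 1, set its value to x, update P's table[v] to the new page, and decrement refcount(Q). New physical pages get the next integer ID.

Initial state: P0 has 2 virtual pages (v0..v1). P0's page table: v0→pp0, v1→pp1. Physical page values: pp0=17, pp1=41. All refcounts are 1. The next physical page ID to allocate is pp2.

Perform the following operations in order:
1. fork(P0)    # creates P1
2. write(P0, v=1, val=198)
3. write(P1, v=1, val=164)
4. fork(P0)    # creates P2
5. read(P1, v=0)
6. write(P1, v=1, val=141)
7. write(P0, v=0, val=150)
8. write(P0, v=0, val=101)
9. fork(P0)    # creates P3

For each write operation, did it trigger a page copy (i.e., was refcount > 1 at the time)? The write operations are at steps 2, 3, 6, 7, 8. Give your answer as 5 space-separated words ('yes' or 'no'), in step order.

Op 1: fork(P0) -> P1. 2 ppages; refcounts: pp0:2 pp1:2
Op 2: write(P0, v1, 198). refcount(pp1)=2>1 -> COPY to pp2. 3 ppages; refcounts: pp0:2 pp1:1 pp2:1
Op 3: write(P1, v1, 164). refcount(pp1)=1 -> write in place. 3 ppages; refcounts: pp0:2 pp1:1 pp2:1
Op 4: fork(P0) -> P2. 3 ppages; refcounts: pp0:3 pp1:1 pp2:2
Op 5: read(P1, v0) -> 17. No state change.
Op 6: write(P1, v1, 141). refcount(pp1)=1 -> write in place. 3 ppages; refcounts: pp0:3 pp1:1 pp2:2
Op 7: write(P0, v0, 150). refcount(pp0)=3>1 -> COPY to pp3. 4 ppages; refcounts: pp0:2 pp1:1 pp2:2 pp3:1
Op 8: write(P0, v0, 101). refcount(pp3)=1 -> write in place. 4 ppages; refcounts: pp0:2 pp1:1 pp2:2 pp3:1
Op 9: fork(P0) -> P3. 4 ppages; refcounts: pp0:2 pp1:1 pp2:3 pp3:2

yes no no yes no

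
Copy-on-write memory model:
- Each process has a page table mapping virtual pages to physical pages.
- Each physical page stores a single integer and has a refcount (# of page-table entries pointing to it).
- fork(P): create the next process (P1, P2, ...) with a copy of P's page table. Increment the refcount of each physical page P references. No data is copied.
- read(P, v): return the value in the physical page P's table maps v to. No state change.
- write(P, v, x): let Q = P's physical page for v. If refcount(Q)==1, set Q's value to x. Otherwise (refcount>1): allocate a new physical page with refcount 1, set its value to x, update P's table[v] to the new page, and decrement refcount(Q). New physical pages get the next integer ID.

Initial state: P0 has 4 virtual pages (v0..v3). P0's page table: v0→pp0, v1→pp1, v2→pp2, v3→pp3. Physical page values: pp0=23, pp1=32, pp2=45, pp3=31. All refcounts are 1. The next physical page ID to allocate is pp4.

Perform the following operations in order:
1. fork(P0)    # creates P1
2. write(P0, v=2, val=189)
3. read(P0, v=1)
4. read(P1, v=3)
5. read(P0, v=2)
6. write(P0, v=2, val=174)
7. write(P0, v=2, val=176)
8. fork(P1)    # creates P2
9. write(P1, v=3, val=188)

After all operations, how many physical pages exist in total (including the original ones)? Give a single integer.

Answer: 6

Derivation:
Op 1: fork(P0) -> P1. 4 ppages; refcounts: pp0:2 pp1:2 pp2:2 pp3:2
Op 2: write(P0, v2, 189). refcount(pp2)=2>1 -> COPY to pp4. 5 ppages; refcounts: pp0:2 pp1:2 pp2:1 pp3:2 pp4:1
Op 3: read(P0, v1) -> 32. No state change.
Op 4: read(P1, v3) -> 31. No state change.
Op 5: read(P0, v2) -> 189. No state change.
Op 6: write(P0, v2, 174). refcount(pp4)=1 -> write in place. 5 ppages; refcounts: pp0:2 pp1:2 pp2:1 pp3:2 pp4:1
Op 7: write(P0, v2, 176). refcount(pp4)=1 -> write in place. 5 ppages; refcounts: pp0:2 pp1:2 pp2:1 pp3:2 pp4:1
Op 8: fork(P1) -> P2. 5 ppages; refcounts: pp0:3 pp1:3 pp2:2 pp3:3 pp4:1
Op 9: write(P1, v3, 188). refcount(pp3)=3>1 -> COPY to pp5. 6 ppages; refcounts: pp0:3 pp1:3 pp2:2 pp3:2 pp4:1 pp5:1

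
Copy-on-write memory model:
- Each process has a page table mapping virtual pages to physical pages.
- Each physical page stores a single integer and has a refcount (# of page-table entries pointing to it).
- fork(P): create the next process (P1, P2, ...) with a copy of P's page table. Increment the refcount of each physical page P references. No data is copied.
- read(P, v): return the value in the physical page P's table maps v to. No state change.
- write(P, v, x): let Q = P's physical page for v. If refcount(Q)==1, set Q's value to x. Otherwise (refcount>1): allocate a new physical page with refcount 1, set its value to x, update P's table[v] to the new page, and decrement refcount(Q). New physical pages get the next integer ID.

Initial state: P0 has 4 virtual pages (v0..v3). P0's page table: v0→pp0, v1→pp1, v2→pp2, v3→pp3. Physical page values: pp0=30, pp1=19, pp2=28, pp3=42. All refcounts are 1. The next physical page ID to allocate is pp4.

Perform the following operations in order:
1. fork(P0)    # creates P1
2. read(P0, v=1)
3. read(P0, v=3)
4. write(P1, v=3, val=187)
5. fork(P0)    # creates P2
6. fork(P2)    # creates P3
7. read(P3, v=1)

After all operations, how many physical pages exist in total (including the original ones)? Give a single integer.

Answer: 5

Derivation:
Op 1: fork(P0) -> P1. 4 ppages; refcounts: pp0:2 pp1:2 pp2:2 pp3:2
Op 2: read(P0, v1) -> 19. No state change.
Op 3: read(P0, v3) -> 42. No state change.
Op 4: write(P1, v3, 187). refcount(pp3)=2>1 -> COPY to pp4. 5 ppages; refcounts: pp0:2 pp1:2 pp2:2 pp3:1 pp4:1
Op 5: fork(P0) -> P2. 5 ppages; refcounts: pp0:3 pp1:3 pp2:3 pp3:2 pp4:1
Op 6: fork(P2) -> P3. 5 ppages; refcounts: pp0:4 pp1:4 pp2:4 pp3:3 pp4:1
Op 7: read(P3, v1) -> 19. No state change.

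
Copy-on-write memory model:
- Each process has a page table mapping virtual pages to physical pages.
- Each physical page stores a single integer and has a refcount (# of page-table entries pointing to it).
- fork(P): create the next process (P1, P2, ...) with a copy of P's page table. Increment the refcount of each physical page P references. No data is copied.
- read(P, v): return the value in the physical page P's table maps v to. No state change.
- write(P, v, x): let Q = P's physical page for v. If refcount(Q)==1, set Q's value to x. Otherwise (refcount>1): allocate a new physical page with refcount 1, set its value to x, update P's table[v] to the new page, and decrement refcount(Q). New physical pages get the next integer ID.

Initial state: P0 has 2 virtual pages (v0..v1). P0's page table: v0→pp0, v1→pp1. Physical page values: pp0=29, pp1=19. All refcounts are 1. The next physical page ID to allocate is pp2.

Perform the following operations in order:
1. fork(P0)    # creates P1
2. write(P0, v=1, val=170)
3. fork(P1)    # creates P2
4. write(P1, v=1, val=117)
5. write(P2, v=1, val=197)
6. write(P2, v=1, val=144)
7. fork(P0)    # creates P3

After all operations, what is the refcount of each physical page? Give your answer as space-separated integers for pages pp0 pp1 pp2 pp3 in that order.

Answer: 4 1 2 1

Derivation:
Op 1: fork(P0) -> P1. 2 ppages; refcounts: pp0:2 pp1:2
Op 2: write(P0, v1, 170). refcount(pp1)=2>1 -> COPY to pp2. 3 ppages; refcounts: pp0:2 pp1:1 pp2:1
Op 3: fork(P1) -> P2. 3 ppages; refcounts: pp0:3 pp1:2 pp2:1
Op 4: write(P1, v1, 117). refcount(pp1)=2>1 -> COPY to pp3. 4 ppages; refcounts: pp0:3 pp1:1 pp2:1 pp3:1
Op 5: write(P2, v1, 197). refcount(pp1)=1 -> write in place. 4 ppages; refcounts: pp0:3 pp1:1 pp2:1 pp3:1
Op 6: write(P2, v1, 144). refcount(pp1)=1 -> write in place. 4 ppages; refcounts: pp0:3 pp1:1 pp2:1 pp3:1
Op 7: fork(P0) -> P3. 4 ppages; refcounts: pp0:4 pp1:1 pp2:2 pp3:1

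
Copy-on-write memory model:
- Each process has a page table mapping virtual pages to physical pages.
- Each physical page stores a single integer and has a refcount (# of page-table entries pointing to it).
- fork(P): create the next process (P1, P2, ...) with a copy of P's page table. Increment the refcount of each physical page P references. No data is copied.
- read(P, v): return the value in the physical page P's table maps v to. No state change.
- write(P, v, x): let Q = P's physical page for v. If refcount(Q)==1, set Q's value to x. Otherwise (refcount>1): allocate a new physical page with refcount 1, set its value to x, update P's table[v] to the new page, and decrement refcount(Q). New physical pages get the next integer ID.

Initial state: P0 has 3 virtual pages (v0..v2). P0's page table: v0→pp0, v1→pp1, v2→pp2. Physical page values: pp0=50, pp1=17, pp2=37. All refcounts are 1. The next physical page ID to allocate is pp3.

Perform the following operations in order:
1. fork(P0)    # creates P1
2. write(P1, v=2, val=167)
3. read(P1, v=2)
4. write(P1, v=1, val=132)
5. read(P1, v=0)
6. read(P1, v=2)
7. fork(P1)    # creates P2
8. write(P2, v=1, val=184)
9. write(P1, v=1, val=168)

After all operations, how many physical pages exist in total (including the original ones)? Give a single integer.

Op 1: fork(P0) -> P1. 3 ppages; refcounts: pp0:2 pp1:2 pp2:2
Op 2: write(P1, v2, 167). refcount(pp2)=2>1 -> COPY to pp3. 4 ppages; refcounts: pp0:2 pp1:2 pp2:1 pp3:1
Op 3: read(P1, v2) -> 167. No state change.
Op 4: write(P1, v1, 132). refcount(pp1)=2>1 -> COPY to pp4. 5 ppages; refcounts: pp0:2 pp1:1 pp2:1 pp3:1 pp4:1
Op 5: read(P1, v0) -> 50. No state change.
Op 6: read(P1, v2) -> 167. No state change.
Op 7: fork(P1) -> P2. 5 ppages; refcounts: pp0:3 pp1:1 pp2:1 pp3:2 pp4:2
Op 8: write(P2, v1, 184). refcount(pp4)=2>1 -> COPY to pp5. 6 ppages; refcounts: pp0:3 pp1:1 pp2:1 pp3:2 pp4:1 pp5:1
Op 9: write(P1, v1, 168). refcount(pp4)=1 -> write in place. 6 ppages; refcounts: pp0:3 pp1:1 pp2:1 pp3:2 pp4:1 pp5:1

Answer: 6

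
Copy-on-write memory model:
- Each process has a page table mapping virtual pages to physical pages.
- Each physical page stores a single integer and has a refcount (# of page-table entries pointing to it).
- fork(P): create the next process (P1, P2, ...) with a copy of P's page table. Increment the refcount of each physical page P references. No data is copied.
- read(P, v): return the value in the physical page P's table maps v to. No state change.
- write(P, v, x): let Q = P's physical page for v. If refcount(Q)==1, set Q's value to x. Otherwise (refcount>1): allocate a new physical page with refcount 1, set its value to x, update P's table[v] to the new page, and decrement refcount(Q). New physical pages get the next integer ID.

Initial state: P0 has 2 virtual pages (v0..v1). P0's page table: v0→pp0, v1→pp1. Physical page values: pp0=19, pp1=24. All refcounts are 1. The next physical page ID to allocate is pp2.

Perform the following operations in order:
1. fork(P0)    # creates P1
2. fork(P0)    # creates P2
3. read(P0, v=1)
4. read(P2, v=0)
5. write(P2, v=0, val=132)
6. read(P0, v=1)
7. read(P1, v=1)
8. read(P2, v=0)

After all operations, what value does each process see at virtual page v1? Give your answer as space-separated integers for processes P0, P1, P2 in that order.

Op 1: fork(P0) -> P1. 2 ppages; refcounts: pp0:2 pp1:2
Op 2: fork(P0) -> P2. 2 ppages; refcounts: pp0:3 pp1:3
Op 3: read(P0, v1) -> 24. No state change.
Op 4: read(P2, v0) -> 19. No state change.
Op 5: write(P2, v0, 132). refcount(pp0)=3>1 -> COPY to pp2. 3 ppages; refcounts: pp0:2 pp1:3 pp2:1
Op 6: read(P0, v1) -> 24. No state change.
Op 7: read(P1, v1) -> 24. No state change.
Op 8: read(P2, v0) -> 132. No state change.
P0: v1 -> pp1 = 24
P1: v1 -> pp1 = 24
P2: v1 -> pp1 = 24

Answer: 24 24 24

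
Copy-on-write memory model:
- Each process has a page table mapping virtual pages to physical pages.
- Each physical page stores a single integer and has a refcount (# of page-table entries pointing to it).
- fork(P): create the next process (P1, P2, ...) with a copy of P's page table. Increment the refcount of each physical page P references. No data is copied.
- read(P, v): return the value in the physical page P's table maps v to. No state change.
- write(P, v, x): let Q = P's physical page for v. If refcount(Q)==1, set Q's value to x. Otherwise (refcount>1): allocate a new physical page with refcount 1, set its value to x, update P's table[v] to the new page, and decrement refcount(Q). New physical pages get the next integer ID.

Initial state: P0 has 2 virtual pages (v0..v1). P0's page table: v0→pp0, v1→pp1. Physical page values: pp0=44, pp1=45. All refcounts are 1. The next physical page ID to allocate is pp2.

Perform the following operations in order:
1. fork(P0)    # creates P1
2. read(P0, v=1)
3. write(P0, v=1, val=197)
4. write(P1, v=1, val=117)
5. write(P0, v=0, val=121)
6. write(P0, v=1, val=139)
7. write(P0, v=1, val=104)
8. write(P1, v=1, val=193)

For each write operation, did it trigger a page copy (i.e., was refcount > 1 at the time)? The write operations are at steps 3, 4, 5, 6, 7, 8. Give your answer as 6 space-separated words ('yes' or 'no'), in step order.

Op 1: fork(P0) -> P1. 2 ppages; refcounts: pp0:2 pp1:2
Op 2: read(P0, v1) -> 45. No state change.
Op 3: write(P0, v1, 197). refcount(pp1)=2>1 -> COPY to pp2. 3 ppages; refcounts: pp0:2 pp1:1 pp2:1
Op 4: write(P1, v1, 117). refcount(pp1)=1 -> write in place. 3 ppages; refcounts: pp0:2 pp1:1 pp2:1
Op 5: write(P0, v0, 121). refcount(pp0)=2>1 -> COPY to pp3. 4 ppages; refcounts: pp0:1 pp1:1 pp2:1 pp3:1
Op 6: write(P0, v1, 139). refcount(pp2)=1 -> write in place. 4 ppages; refcounts: pp0:1 pp1:1 pp2:1 pp3:1
Op 7: write(P0, v1, 104). refcount(pp2)=1 -> write in place. 4 ppages; refcounts: pp0:1 pp1:1 pp2:1 pp3:1
Op 8: write(P1, v1, 193). refcount(pp1)=1 -> write in place. 4 ppages; refcounts: pp0:1 pp1:1 pp2:1 pp3:1

yes no yes no no no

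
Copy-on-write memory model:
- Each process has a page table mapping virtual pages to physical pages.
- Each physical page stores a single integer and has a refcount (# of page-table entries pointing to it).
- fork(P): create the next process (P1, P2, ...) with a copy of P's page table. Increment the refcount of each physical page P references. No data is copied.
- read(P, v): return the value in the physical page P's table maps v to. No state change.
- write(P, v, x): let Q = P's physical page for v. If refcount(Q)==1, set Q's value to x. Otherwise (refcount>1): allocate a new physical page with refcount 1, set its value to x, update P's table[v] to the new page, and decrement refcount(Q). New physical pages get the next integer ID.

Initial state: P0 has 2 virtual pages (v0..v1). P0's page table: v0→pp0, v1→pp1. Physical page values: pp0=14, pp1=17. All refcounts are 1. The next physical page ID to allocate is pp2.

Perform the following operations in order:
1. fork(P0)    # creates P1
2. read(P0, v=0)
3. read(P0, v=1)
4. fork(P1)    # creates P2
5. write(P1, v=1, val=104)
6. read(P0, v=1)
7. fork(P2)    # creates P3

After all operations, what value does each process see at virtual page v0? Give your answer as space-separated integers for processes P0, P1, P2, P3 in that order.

Op 1: fork(P0) -> P1. 2 ppages; refcounts: pp0:2 pp1:2
Op 2: read(P0, v0) -> 14. No state change.
Op 3: read(P0, v1) -> 17. No state change.
Op 4: fork(P1) -> P2. 2 ppages; refcounts: pp0:3 pp1:3
Op 5: write(P1, v1, 104). refcount(pp1)=3>1 -> COPY to pp2. 3 ppages; refcounts: pp0:3 pp1:2 pp2:1
Op 6: read(P0, v1) -> 17. No state change.
Op 7: fork(P2) -> P3. 3 ppages; refcounts: pp0:4 pp1:3 pp2:1
P0: v0 -> pp0 = 14
P1: v0 -> pp0 = 14
P2: v0 -> pp0 = 14
P3: v0 -> pp0 = 14

Answer: 14 14 14 14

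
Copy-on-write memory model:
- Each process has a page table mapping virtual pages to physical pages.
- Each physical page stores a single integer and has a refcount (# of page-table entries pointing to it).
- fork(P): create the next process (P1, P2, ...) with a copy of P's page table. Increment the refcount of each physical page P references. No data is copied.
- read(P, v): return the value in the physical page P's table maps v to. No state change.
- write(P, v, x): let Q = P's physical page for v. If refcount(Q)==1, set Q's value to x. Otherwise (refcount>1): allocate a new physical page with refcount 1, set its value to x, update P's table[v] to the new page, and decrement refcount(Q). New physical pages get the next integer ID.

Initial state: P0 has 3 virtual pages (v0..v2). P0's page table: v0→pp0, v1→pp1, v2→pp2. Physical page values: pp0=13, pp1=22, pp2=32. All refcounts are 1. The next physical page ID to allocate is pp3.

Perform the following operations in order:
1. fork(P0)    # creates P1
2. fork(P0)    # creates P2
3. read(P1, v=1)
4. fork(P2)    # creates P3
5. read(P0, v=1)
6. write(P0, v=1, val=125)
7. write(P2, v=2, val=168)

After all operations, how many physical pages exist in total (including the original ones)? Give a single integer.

Op 1: fork(P0) -> P1. 3 ppages; refcounts: pp0:2 pp1:2 pp2:2
Op 2: fork(P0) -> P2. 3 ppages; refcounts: pp0:3 pp1:3 pp2:3
Op 3: read(P1, v1) -> 22. No state change.
Op 4: fork(P2) -> P3. 3 ppages; refcounts: pp0:4 pp1:4 pp2:4
Op 5: read(P0, v1) -> 22. No state change.
Op 6: write(P0, v1, 125). refcount(pp1)=4>1 -> COPY to pp3. 4 ppages; refcounts: pp0:4 pp1:3 pp2:4 pp3:1
Op 7: write(P2, v2, 168). refcount(pp2)=4>1 -> COPY to pp4. 5 ppages; refcounts: pp0:4 pp1:3 pp2:3 pp3:1 pp4:1

Answer: 5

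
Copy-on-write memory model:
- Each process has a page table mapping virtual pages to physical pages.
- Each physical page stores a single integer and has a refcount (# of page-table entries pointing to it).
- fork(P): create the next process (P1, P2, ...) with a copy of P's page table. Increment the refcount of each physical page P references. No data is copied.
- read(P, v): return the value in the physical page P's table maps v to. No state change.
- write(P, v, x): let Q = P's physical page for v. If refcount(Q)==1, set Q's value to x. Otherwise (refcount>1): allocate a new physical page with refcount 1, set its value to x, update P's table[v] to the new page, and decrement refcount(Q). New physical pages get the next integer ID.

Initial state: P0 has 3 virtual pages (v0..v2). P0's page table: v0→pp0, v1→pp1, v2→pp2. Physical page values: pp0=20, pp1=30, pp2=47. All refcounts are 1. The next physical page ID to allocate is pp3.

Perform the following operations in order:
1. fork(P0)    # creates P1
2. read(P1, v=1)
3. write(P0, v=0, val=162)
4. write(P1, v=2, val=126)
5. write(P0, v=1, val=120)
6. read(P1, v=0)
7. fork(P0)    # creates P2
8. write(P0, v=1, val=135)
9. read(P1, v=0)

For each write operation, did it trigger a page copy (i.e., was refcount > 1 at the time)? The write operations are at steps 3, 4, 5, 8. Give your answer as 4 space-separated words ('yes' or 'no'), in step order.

Op 1: fork(P0) -> P1. 3 ppages; refcounts: pp0:2 pp1:2 pp2:2
Op 2: read(P1, v1) -> 30. No state change.
Op 3: write(P0, v0, 162). refcount(pp0)=2>1 -> COPY to pp3. 4 ppages; refcounts: pp0:1 pp1:2 pp2:2 pp3:1
Op 4: write(P1, v2, 126). refcount(pp2)=2>1 -> COPY to pp4. 5 ppages; refcounts: pp0:1 pp1:2 pp2:1 pp3:1 pp4:1
Op 5: write(P0, v1, 120). refcount(pp1)=2>1 -> COPY to pp5. 6 ppages; refcounts: pp0:1 pp1:1 pp2:1 pp3:1 pp4:1 pp5:1
Op 6: read(P1, v0) -> 20. No state change.
Op 7: fork(P0) -> P2. 6 ppages; refcounts: pp0:1 pp1:1 pp2:2 pp3:2 pp4:1 pp5:2
Op 8: write(P0, v1, 135). refcount(pp5)=2>1 -> COPY to pp6. 7 ppages; refcounts: pp0:1 pp1:1 pp2:2 pp3:2 pp4:1 pp5:1 pp6:1
Op 9: read(P1, v0) -> 20. No state change.

yes yes yes yes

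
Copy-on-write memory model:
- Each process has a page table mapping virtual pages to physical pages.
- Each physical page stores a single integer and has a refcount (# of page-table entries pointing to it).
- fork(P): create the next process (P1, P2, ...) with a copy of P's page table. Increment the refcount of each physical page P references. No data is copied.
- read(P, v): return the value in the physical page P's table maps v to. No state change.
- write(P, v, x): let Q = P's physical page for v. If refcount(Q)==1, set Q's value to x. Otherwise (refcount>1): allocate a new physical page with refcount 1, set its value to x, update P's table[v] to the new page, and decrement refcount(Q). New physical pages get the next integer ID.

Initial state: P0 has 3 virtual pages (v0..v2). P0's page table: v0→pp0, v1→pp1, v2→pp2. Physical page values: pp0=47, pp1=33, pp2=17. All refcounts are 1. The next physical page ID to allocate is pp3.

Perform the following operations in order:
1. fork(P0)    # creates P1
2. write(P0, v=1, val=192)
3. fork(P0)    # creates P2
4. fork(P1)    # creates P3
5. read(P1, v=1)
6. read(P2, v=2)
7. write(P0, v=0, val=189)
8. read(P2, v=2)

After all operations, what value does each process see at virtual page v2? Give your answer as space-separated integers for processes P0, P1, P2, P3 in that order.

Answer: 17 17 17 17

Derivation:
Op 1: fork(P0) -> P1. 3 ppages; refcounts: pp0:2 pp1:2 pp2:2
Op 2: write(P0, v1, 192). refcount(pp1)=2>1 -> COPY to pp3. 4 ppages; refcounts: pp0:2 pp1:1 pp2:2 pp3:1
Op 3: fork(P0) -> P2. 4 ppages; refcounts: pp0:3 pp1:1 pp2:3 pp3:2
Op 4: fork(P1) -> P3. 4 ppages; refcounts: pp0:4 pp1:2 pp2:4 pp3:2
Op 5: read(P1, v1) -> 33. No state change.
Op 6: read(P2, v2) -> 17. No state change.
Op 7: write(P0, v0, 189). refcount(pp0)=4>1 -> COPY to pp4. 5 ppages; refcounts: pp0:3 pp1:2 pp2:4 pp3:2 pp4:1
Op 8: read(P2, v2) -> 17. No state change.
P0: v2 -> pp2 = 17
P1: v2 -> pp2 = 17
P2: v2 -> pp2 = 17
P3: v2 -> pp2 = 17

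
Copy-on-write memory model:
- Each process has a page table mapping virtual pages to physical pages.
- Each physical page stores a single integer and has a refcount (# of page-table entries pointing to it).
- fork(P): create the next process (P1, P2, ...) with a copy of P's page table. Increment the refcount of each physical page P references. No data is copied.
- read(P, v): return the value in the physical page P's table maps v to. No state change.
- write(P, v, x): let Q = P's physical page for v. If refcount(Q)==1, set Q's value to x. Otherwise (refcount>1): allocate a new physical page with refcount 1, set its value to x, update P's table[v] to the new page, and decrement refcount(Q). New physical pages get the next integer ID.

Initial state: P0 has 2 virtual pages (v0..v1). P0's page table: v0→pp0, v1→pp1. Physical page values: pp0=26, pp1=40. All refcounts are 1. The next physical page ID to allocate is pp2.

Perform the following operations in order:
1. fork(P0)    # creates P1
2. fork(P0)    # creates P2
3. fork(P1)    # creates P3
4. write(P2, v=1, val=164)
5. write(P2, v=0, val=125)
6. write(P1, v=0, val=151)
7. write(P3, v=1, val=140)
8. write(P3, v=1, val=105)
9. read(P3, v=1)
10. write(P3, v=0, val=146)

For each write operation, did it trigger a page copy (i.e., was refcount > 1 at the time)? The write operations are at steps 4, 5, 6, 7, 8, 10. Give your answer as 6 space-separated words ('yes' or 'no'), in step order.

Op 1: fork(P0) -> P1. 2 ppages; refcounts: pp0:2 pp1:2
Op 2: fork(P0) -> P2. 2 ppages; refcounts: pp0:3 pp1:3
Op 3: fork(P1) -> P3. 2 ppages; refcounts: pp0:4 pp1:4
Op 4: write(P2, v1, 164). refcount(pp1)=4>1 -> COPY to pp2. 3 ppages; refcounts: pp0:4 pp1:3 pp2:1
Op 5: write(P2, v0, 125). refcount(pp0)=4>1 -> COPY to pp3. 4 ppages; refcounts: pp0:3 pp1:3 pp2:1 pp3:1
Op 6: write(P1, v0, 151). refcount(pp0)=3>1 -> COPY to pp4. 5 ppages; refcounts: pp0:2 pp1:3 pp2:1 pp3:1 pp4:1
Op 7: write(P3, v1, 140). refcount(pp1)=3>1 -> COPY to pp5. 6 ppages; refcounts: pp0:2 pp1:2 pp2:1 pp3:1 pp4:1 pp5:1
Op 8: write(P3, v1, 105). refcount(pp5)=1 -> write in place. 6 ppages; refcounts: pp0:2 pp1:2 pp2:1 pp3:1 pp4:1 pp5:1
Op 9: read(P3, v1) -> 105. No state change.
Op 10: write(P3, v0, 146). refcount(pp0)=2>1 -> COPY to pp6. 7 ppages; refcounts: pp0:1 pp1:2 pp2:1 pp3:1 pp4:1 pp5:1 pp6:1

yes yes yes yes no yes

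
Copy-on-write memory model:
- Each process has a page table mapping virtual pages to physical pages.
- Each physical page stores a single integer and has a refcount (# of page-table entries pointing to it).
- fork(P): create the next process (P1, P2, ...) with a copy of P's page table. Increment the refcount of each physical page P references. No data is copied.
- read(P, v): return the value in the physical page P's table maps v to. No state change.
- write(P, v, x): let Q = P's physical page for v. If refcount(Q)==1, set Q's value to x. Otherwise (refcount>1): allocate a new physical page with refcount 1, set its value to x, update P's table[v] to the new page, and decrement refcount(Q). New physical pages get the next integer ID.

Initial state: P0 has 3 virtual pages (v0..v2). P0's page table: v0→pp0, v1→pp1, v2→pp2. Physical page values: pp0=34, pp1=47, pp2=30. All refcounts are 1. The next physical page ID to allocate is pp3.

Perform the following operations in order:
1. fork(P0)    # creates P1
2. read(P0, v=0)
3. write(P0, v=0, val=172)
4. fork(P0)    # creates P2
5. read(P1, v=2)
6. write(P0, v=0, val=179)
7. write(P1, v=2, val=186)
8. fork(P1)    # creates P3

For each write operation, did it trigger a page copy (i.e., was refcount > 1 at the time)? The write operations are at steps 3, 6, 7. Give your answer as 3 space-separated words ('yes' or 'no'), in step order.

Op 1: fork(P0) -> P1. 3 ppages; refcounts: pp0:2 pp1:2 pp2:2
Op 2: read(P0, v0) -> 34. No state change.
Op 3: write(P0, v0, 172). refcount(pp0)=2>1 -> COPY to pp3. 4 ppages; refcounts: pp0:1 pp1:2 pp2:2 pp3:1
Op 4: fork(P0) -> P2. 4 ppages; refcounts: pp0:1 pp1:3 pp2:3 pp3:2
Op 5: read(P1, v2) -> 30. No state change.
Op 6: write(P0, v0, 179). refcount(pp3)=2>1 -> COPY to pp4. 5 ppages; refcounts: pp0:1 pp1:3 pp2:3 pp3:1 pp4:1
Op 7: write(P1, v2, 186). refcount(pp2)=3>1 -> COPY to pp5. 6 ppages; refcounts: pp0:1 pp1:3 pp2:2 pp3:1 pp4:1 pp5:1
Op 8: fork(P1) -> P3. 6 ppages; refcounts: pp0:2 pp1:4 pp2:2 pp3:1 pp4:1 pp5:2

yes yes yes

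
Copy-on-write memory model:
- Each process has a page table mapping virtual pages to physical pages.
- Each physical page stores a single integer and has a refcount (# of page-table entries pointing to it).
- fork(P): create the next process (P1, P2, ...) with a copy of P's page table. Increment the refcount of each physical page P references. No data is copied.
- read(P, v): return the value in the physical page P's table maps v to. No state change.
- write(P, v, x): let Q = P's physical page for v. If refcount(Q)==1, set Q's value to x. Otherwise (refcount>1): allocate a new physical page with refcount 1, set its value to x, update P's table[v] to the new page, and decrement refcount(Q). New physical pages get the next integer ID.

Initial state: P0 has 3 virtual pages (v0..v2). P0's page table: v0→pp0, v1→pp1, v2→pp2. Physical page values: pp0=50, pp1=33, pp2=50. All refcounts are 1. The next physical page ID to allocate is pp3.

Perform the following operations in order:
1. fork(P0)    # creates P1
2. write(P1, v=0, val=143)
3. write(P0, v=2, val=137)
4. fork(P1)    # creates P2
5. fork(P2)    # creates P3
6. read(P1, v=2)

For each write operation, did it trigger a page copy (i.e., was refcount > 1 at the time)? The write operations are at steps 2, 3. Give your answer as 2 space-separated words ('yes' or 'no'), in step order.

Op 1: fork(P0) -> P1. 3 ppages; refcounts: pp0:2 pp1:2 pp2:2
Op 2: write(P1, v0, 143). refcount(pp0)=2>1 -> COPY to pp3. 4 ppages; refcounts: pp0:1 pp1:2 pp2:2 pp3:1
Op 3: write(P0, v2, 137). refcount(pp2)=2>1 -> COPY to pp4. 5 ppages; refcounts: pp0:1 pp1:2 pp2:1 pp3:1 pp4:1
Op 4: fork(P1) -> P2. 5 ppages; refcounts: pp0:1 pp1:3 pp2:2 pp3:2 pp4:1
Op 5: fork(P2) -> P3. 5 ppages; refcounts: pp0:1 pp1:4 pp2:3 pp3:3 pp4:1
Op 6: read(P1, v2) -> 50. No state change.

yes yes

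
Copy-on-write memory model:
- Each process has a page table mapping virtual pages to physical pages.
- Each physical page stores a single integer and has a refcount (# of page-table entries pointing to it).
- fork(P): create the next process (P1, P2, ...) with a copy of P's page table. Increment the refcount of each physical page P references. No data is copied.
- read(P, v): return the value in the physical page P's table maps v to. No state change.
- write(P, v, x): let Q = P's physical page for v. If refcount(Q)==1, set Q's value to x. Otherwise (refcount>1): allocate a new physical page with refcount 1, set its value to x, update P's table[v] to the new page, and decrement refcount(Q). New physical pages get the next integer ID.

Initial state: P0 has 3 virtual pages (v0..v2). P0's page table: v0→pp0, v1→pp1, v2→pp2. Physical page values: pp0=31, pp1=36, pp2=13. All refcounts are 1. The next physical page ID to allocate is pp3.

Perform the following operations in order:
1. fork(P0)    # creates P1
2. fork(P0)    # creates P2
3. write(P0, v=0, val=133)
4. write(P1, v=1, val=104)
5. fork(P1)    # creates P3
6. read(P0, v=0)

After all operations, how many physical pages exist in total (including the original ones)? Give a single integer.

Answer: 5

Derivation:
Op 1: fork(P0) -> P1. 3 ppages; refcounts: pp0:2 pp1:2 pp2:2
Op 2: fork(P0) -> P2. 3 ppages; refcounts: pp0:3 pp1:3 pp2:3
Op 3: write(P0, v0, 133). refcount(pp0)=3>1 -> COPY to pp3. 4 ppages; refcounts: pp0:2 pp1:3 pp2:3 pp3:1
Op 4: write(P1, v1, 104). refcount(pp1)=3>1 -> COPY to pp4. 5 ppages; refcounts: pp0:2 pp1:2 pp2:3 pp3:1 pp4:1
Op 5: fork(P1) -> P3. 5 ppages; refcounts: pp0:3 pp1:2 pp2:4 pp3:1 pp4:2
Op 6: read(P0, v0) -> 133. No state change.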